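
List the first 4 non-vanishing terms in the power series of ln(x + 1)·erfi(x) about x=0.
-5·x^5/(6·√(π)) + 4·x^4/(3·√(π)) - x^3/√(π) + 2·x^2/√(π)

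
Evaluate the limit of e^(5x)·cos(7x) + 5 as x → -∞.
Evaluate the dominant behaviour as x → -∞; each term tends to a finite value or vanishes.
Limit = 5.

Final answer: 5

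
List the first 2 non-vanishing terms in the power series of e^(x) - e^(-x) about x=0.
x^3/3 + 2·x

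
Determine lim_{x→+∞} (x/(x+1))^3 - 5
As x → +∞: x/(x+1) = 1/(1 + 1/x) → 1, and the 3rd power of a limit-1 base also → 1; with the additive constant, 1 - 5 = -4.
Limit = -4.

Final answer: -4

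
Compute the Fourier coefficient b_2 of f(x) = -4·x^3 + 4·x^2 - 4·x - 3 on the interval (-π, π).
b_2 = (1/π) ∫_{-π}^{π} f(x)·sin(2x) dx.
Evaluate the integral (use parity and integration by parts as needed): b_2 = -2 + 4·π^2.

Final answer: -2 + 4·π^2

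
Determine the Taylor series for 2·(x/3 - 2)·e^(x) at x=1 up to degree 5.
-10·e/3 - 8·e·(x - 1)/3 - e·(x - 1)^2 - 2·e·(x - 1)^3/9 - e·(x - 1)^4/36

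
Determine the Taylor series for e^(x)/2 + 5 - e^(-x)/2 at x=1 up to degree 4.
(-1 + e^(2) + 10·e)·e^(-1)/2 + (1 + e^(2))·e^(-1)·(x - 1)/2 + (-1 + e^(2))·e^(-1)·(x - 1)^2/4 + (1 + e^(2))·e^(-1)·(x - 1)^3/12 + (-1 + e^(2))·e^(-1)·(x - 1)^4/48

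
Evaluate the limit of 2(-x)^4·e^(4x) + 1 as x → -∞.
The product is a 0·∞ indeterminate form at x → -∞.
Rewrite the product as 2(-x)^4 / e^(-4x) (an ∞/∞ form) and apply L'Hôpital, or use the standard hierarchy e^(4|x|) ≫ |(-x)^4| as x → -∞.
The indeterminate product → 0, so the limit = 1.

Final answer: 1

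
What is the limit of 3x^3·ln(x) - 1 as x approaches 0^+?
The product is a 0·∞ indeterminate form at x → 0⁺.
Rewrite the product as 3·ln(x) / x^(-3) and apply L'Hôpital, or use the standard hierarchy x^(-3) ≫ |ln x| as x → 0⁺.
The indeterminate product → 0, so the limit = -1.

Final answer: -1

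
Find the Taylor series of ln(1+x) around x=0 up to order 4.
-x^4/4 + x^3/3 - x^2/2 + x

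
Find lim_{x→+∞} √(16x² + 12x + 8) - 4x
As x → +∞: multiply by the conjugate to get (12x+8)/(√(16x²+12x+8)+4x); the denominator ~ 8x, so the limit is 12/8 = 3/2.
Limit = 3/2.

Final answer: 3/2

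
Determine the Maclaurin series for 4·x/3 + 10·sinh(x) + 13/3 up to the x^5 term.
x^5/12 + 5·x^3/3 + 34·x/3 + 13/3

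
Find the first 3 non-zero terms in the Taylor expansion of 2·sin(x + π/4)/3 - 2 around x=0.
-√(2)·x^2/6 + √(2)·x/3 - 2 + √(2)/3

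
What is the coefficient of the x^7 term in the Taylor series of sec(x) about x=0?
Expand to order 7: sec(x) = 61·x^6/720 + 5·x^4/24 + x^2/2 + 1 + O(x^8).
The coefficient of x^7 is 0.

Final answer: 0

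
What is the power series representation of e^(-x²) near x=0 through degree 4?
x^4/2 - x^2 + 1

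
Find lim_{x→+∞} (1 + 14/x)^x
As x → +∞: this is the defining limit (1 + 14/x)^x → e^14.
Limit = e^(14).

Final answer: e^(14)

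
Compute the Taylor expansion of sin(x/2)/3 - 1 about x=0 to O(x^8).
-x^7/1935360 + x^5/11520 - x^3/144 + x/6 - 1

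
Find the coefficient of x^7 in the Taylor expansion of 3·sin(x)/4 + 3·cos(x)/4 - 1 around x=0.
Expand to order 7: 3·sin(x)/4 + 3·cos(x)/4 - 1 = -x^7/6720 - x^6/960 + x^5/160 + x^4/32 - x^3/8 - 3·x^2/8 + 3·x/4 - 1/4 + O(x^8).
The coefficient of x^7 is -1/6720.

Final answer: -1/6720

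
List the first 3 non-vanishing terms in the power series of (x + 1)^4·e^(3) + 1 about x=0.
6·x^2·e^(3) + 4·x·e^(3) + 1 + e^(3)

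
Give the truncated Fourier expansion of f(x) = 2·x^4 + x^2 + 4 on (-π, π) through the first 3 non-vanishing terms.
(92 - 16·π^2)·cos(x) + (-5 + 4·π^2)·cos(2·x) + π^2/3 + 4 + 2·π^4/5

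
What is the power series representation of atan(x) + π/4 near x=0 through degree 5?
x^5/5 - x^3/3 + x + π/4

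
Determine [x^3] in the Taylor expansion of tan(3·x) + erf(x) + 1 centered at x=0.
Expand to order 3: tan(3·x) + erf(x) + 1 = x^3·(9 - 2/(3·√(π))) + x·(2/√(π) + 3) + 1 + O(x^4).
The coefficient of x^3 is 9 - 2/(3·√(π)).

Final answer: 9 - 2/(3·√(π))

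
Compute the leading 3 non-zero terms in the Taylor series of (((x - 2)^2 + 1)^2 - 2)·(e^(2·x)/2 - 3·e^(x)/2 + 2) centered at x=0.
207·x^2/4 - 103·x/2 + 23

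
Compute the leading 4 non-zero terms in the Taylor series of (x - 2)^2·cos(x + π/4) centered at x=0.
5·√(2)·x^3/6 + 3·√(2)·x^2/2 - 4·√(2)·x + 2·√(2)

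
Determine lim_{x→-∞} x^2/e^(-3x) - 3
The quotient is an ∞/∞ indeterminate form as x → -∞.
Compare growth rates of the dominant terms (exponentials ≫ polynomials ≫ logarithms), or apply L'Hôpital's rule; the quotient → 0.
Adding the constant: 0 - 3 = -3. Limit = -3.

Final answer: -3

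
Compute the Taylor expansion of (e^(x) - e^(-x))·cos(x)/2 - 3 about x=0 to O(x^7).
-x^5/30 - x^3/3 + x - 3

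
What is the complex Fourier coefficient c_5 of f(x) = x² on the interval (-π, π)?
Compute the real Fourier coefficients first: a_5 = -4/25, b_5 = 0.
Then c_5 = (a_5 − i·b_5)/2 = -2/25.

Final answer: -2/25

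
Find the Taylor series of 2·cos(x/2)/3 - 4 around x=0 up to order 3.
-x^2/12 - 10/3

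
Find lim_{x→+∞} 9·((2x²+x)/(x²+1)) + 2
Evaluate the dominant behaviour as x → +∞; each term tends to a finite value or vanishes.
Limit = 20.

Final answer: 20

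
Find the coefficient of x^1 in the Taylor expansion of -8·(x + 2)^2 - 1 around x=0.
Expand to order 1: -8·(x + 2)^2 - 1 = -32·x - 33 + O(x^2).
The coefficient of x^1 is -32.

Final answer: -32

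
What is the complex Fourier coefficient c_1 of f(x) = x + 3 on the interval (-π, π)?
Compute the real Fourier coefficients first: a_1 = 0, b_1 = 2.
Then c_1 = (a_1 − i·b_1)/2 = -i.

Final answer: -i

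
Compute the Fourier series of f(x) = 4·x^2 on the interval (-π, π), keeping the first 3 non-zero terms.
-16·cos(x) + 4·cos(2·x) + 4·π^2/3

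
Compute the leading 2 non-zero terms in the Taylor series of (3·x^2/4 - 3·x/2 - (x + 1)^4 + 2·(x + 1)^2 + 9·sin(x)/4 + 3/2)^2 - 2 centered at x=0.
15·x/4 + 17/4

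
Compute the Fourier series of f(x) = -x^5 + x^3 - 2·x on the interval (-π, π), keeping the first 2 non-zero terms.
(-256 - 2·π^4 + 42·π^2)·sin(x) + (-6·π^2 + 11 + π^4)·sin(2·x)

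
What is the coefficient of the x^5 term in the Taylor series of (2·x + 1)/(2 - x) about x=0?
Expand to order 5: (2·x + 1)/(2 - x) = 5·x^5/64 + 5·x^4/32 + 5·x^3/16 + 5·x^2/8 + 5·x/4 + 1/2 + O(x^6).
The coefficient of x^5 is 5/64.

Final answer: 5/64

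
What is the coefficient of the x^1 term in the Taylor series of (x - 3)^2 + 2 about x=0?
Expand to order 1: (x - 3)^2 + 2 = 11 - 6·x + O(x^2).
The coefficient of x^1 is -6.

Final answer: -6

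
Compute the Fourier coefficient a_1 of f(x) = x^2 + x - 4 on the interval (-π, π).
a_1 = (1/π) ∫_{-π}^{π} f(x)·cos(1x) dx.
Evaluate the integral (use parity and integration by parts as needed): a_1 = -4.

Final answer: -4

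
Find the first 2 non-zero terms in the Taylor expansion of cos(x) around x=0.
1 - x^2/2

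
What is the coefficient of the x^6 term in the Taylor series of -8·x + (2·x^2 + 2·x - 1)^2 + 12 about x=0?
Expand to order 6: -8·x + (2·x^2 + 2·x - 1)^2 + 12 = 4·x^4 + 8·x^3 - 12·x + 13 + O(x^7).
The coefficient of x^6 is 0.

Final answer: 0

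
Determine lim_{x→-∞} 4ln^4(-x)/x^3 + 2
The quotient is an ∞/∞ indeterminate form as x → -∞.
Compare growth rates of the dominant terms (exponentials ≫ polynomials ≫ logarithms), or apply L'Hôpital's rule; the quotient → 0.
Adding the constant: 0 + 2 = 2. Limit = 2.

Final answer: 2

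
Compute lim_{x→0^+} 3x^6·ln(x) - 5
The product is a 0·∞ indeterminate form at x → 0⁺.
Rewrite the product as 3·ln(x) / x^(-6) and apply L'Hôpital, or use the standard hierarchy x^(-6) ≫ |ln x| as x → 0⁺.
The indeterminate product → 0, so the limit = -5.

Final answer: -5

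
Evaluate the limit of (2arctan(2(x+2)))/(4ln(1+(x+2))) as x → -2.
Both numerator and denominator → 0 as x → -2; this is a 0/0 indeterminate form.
Expand each to leading order near x = -2: numerator ~ 4·(x + 2), denominator ~ 4·(x + 2).
The limit of the ratio is 1.

Final answer: 1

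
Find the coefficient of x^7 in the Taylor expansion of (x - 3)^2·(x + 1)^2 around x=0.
Expand to order 7: (x - 3)^2·(x + 1)^2 = x^4 - 4·x^3 - 2·x^2 + 12·x + 9 + O(x^8).
The coefficient of x^7 is 0.

Final answer: 0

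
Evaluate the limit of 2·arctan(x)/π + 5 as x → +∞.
Evaluate the dominant behaviour as x → +∞; each term tends to a finite value or vanishes.
Limit = 6.

Final answer: 6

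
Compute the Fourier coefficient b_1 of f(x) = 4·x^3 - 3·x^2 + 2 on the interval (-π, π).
b_1 = (1/π) ∫_{-π}^{π} f(x)·sin(1x) dx.
Evaluate the integral (use parity and integration by parts as needed): b_1 = -48 + 8·π^2.

Final answer: -48 + 8·π^2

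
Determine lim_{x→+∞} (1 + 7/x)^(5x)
As x → +∞: write (1 + 7/x)^(5x) = ((1 + 7/x)^x)^5 → (e^7)^5 = e^35.
Limit = e^(35).

Final answer: e^(35)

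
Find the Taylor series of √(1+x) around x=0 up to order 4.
-5·x^4/128 + x^3/16 - x^2/8 + x/2 + 1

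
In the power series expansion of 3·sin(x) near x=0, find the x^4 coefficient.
Expand to order 4: 3·sin(x) = -x^3/2 + 3·x + O(x^5).
The coefficient of x^4 is 0.

Final answer: 0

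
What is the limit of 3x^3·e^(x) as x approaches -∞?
This is a 0·∞ indeterminate form at x → -∞.
Rewrite the product as 3x^3 / e^(-x) (an ∞/∞ form) and apply L'Hôpital, or use the standard hierarchy e^(|x|) ≫ |x^3| as x → -∞.
The indeterminate product → 0, so the limit = 0.

Final answer: 0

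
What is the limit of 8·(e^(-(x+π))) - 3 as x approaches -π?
Direct substitution at x = -π gives 5.

Final answer: 5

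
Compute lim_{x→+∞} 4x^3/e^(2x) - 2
The quotient is an ∞/∞ indeterminate form as x → +∞.
The exponential denominator e^(2x) dominates the polynomial numerator (e^x ≫ x^3 as x → ∞), so the quotient → 0.
Adding the constant: 0 - 2 = -2. Limit = -2.

Final answer: -2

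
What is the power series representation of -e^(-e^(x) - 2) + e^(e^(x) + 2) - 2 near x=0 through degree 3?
x^3·(-e^(-3)/6 + 5·e^(3)/6) + x^2·e^(3) + x·(e^(-3) + e^(3)) - 2 - e^(-3) + e^(3)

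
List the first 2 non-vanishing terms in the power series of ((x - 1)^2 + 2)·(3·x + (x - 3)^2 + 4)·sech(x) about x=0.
39 - 35·x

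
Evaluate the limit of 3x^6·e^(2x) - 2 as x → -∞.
The product is a 0·∞ indeterminate form at x → -∞.
Rewrite the product as 3x^6 / e^(-2x) (an ∞/∞ form) and apply L'Hôpital, or use the standard hierarchy e^(2|x|) ≫ |x^6| as x → -∞.
The indeterminate product → 0, so the limit = -2.

Final answer: -2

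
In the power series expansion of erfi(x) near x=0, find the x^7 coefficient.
Expand to order 7: erfi(x) = x^7/(21·√(π)) + x^5/(5·√(π)) + 2·x^3/(3·√(π)) + 2·x/√(π) + O(x^8).
The coefficient of x^7 is 1/(21·√(π)).

Final answer: 1/(21·√(π))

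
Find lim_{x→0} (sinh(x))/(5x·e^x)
Both numerator and denominator → 0 as x → 0; this is a 0/0 indeterminate form.
Expand each to leading order near x = 0: numerator ~ x, denominator ~ 5·x.
The limit of the ratio is 1/5.

Final answer: 1/5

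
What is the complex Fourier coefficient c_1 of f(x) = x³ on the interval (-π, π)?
Compute the real Fourier coefficients first: a_1 = 0, b_1 = -12 + 2·π^2.
Then c_1 = (a_1 − i·b_1)/2 = -i·π^2 + 6·i.

Final answer: -i·π^2 + 6·i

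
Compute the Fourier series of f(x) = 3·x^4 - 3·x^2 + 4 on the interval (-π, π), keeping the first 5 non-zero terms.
(156 - 24·π^2)·cos(x) + (-12 + 6·π^2)·cos(2·x) + (28/9 - 8·π^2/3)·cos(3·x) + (-21/16 + 3·π^2/2)·cos(4·x) - π^2 + 4 + 3·π^4/5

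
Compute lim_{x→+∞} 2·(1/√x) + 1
Evaluate the dominant behaviour as x → +∞; each term tends to a finite value or vanishes.
Limit = 1.

Final answer: 1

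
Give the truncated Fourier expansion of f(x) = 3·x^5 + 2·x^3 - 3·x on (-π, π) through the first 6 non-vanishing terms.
(-116·π^2 + 6·π^4 + 690)·sin(x) + (-3·π^4 - 33/2 + 13·π^2)·sin(2·x) + (-28·π^2/9 + 2/27 + 2·π^4)·sin(3·x) + (-3·π^4/2 + 75/64 + 7·π^2/8)·sin(4·x) + (-4·π^2/25 - 726/625 + 6·π^4/5)·sin(5·x) + (-π^4 - π^2/9 + 55/54)·sin(6·x)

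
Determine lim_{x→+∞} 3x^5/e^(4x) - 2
The quotient is an ∞/∞ indeterminate form as x → +∞.
The exponential denominator e^(4x) dominates the polynomial numerator (e^x ≫ x^5 as x → ∞), so the quotient → 0.
Adding the constant: 0 - 2 = -2. Limit = -2.

Final answer: -2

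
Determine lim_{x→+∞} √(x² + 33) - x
This is an ∞ − ∞ indeterminate form.
Multiply and divide by the conjugate √(x²+33) + x; the x² terms cancel, leaving 33/(√(x²+33)+x) → 0.
Limit = 0.

Final answer: 0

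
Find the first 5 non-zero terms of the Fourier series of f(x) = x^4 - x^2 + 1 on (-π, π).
(52 - 8·π^2)·cos(x) + (-4 + 2·π^2)·cos(2·x) + (28/27 - 8·π^2/9)·cos(3·x) + (-7/16 + π^2/2)·cos(4·x) - π^2/3 + 1 + π^4/5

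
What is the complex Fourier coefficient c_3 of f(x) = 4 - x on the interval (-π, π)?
Compute the real Fourier coefficients first: a_3 = 0, b_3 = -2/3.
Then c_3 = (a_3 − i·b_3)/2 = i/3.

Final answer: i/3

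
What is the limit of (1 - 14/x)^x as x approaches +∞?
As x → +∞: this is the defining limit (1 - 14/x)^x → e^(-14).
Limit = e^(-14).

Final answer: e^(-14)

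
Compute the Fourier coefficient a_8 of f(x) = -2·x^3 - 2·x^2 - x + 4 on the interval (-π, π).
a_8 = (1/π) ∫_{-π}^{π} f(x)·cos(8x) dx.
Evaluate the integral (use parity and integration by parts as needed): a_8 = -1/8.

Final answer: -1/8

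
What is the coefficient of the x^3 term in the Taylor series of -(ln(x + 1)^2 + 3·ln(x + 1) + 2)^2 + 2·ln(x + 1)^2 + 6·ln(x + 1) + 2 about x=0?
Expand to order 3: -(ln(x + 1)^2 + 3·ln(x + 1) + 2)^2 + 2·ln(x + 1)^2 + 6·ln(x + 1) + 2 = 3·x^3 - 8·x^2 - 6·x - 2 + O(x^4).
The coefficient of x^3 is 3.

Final answer: 3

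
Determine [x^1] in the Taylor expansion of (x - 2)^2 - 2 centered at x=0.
Expand to order 1: (x - 2)^2 - 2 = 2 - 4·x + O(x^2).
The coefficient of x^1 is -4.

Final answer: -4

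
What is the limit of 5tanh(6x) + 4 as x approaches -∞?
Evaluate the dominant behaviour as x → -∞; each term tends to a finite value or vanishes.
Limit = -1.

Final answer: -1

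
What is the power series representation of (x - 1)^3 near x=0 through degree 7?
x^3 - 3·x^2 + 3·x - 1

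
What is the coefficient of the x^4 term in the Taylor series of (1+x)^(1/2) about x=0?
Expand to order 4: (1+x)^(1/2) = -5·x^4/128 + x^3/16 - x^2/8 + x/2 + 1 + O(x^5).
The coefficient of x^4 is -5/128.

Final answer: -5/128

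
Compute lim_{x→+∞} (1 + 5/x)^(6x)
As x → +∞: write (1 + 5/x)^(6x) = ((1 + 5/x)^x)^6 → (e^5)^6 = e^30.
Limit = e^(30).

Final answer: e^(30)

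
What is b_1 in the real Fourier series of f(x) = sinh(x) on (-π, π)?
b_1 = (1/π) ∫_{-π}^{π} f(x)·sin(1x) dx.
Evaluate the integral (use parity and integration by parts as needed): b_1 = sinh(π)/π.

Final answer: sinh(π)/π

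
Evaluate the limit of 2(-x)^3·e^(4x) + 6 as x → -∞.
The product is a 0·∞ indeterminate form at x → -∞.
Rewrite the product as 2(-x)^3 / e^(-4x) (an ∞/∞ form) and apply L'Hôpital, or use the standard hierarchy e^(4|x|) ≫ |(-x)^3| as x → -∞.
The indeterminate product → 0, so the limit = 6.

Final answer: 6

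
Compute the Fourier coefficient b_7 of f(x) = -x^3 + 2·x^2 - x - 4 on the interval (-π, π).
b_7 = (1/π) ∫_{-π}^{π} f(x)·sin(7x) dx.
Evaluate the integral (use parity and integration by parts as needed): b_7 = -2·π^2/7 - 86/343.

Final answer: -2·π^2/7 - 86/343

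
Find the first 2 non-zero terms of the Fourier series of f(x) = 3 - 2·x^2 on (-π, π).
8·cos(x) - 2·π^2/3 + 3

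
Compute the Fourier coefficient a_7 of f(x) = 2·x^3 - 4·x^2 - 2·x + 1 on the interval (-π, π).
a_7 = (1/π) ∫_{-π}^{π} f(x)·cos(7x) dx.
Evaluate the integral (use parity and integration by parts as needed): a_7 = 16/49.

Final answer: 16/49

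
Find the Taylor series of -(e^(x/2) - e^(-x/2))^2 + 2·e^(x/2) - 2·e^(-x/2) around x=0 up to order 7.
x^7/161280 - x^6/360 + x^5/960 - x^4/12 + x^3/12 - x^2 + 2·x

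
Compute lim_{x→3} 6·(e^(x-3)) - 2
Direct substitution at x = 3 gives 4.

Final answer: 4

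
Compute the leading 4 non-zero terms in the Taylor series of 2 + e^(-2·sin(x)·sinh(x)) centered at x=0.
-59·x^6/45 + 2·x^4 - 2·x^2 + 3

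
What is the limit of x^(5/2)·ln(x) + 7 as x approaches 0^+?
The product is a 0·∞ indeterminate form at x → 0⁺.
Rewrite the product as ln(x) / x^(-5/2) and apply L'Hôpital, or use the standard hierarchy x^(-5/2) ≫ |ln x| as x → 0⁺.
The indeterminate product → 0, so the limit = 7.

Final answer: 7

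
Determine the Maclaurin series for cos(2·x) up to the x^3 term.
1 - 2·x^2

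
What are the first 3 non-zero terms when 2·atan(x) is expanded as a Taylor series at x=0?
2·x^5/5 - 2·x^3/3 + 2·x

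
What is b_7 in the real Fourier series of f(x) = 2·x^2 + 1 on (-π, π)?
b_7 = (1/π) ∫_{-π}^{π} f(x)·sin(7x) dx.
Evaluate the integral (use parity and integration by parts as needed): b_7 = 0.

Final answer: 0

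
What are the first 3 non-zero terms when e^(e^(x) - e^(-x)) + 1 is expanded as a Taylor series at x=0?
2·x^2 + 2·x + 2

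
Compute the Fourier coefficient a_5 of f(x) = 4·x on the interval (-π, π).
a_5 = (1/π) ∫_{-π}^{π} f(x)·cos(5x) dx.
Evaluate the integral (use parity and integration by parts as needed): a_5 = 0.

Final answer: 0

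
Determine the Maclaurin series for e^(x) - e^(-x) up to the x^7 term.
x^7/2520 + x^5/60 + x^3/3 + 2·x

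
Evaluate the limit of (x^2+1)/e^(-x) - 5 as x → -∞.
The quotient is an ∞/∞ indeterminate form as x → -∞.
Compare growth rates of the dominant terms (exponentials ≫ polynomials ≫ logarithms), or apply L'Hôpital's rule; the quotient → 0.
Adding the constant: 0 - 5 = -5. Limit = -5.

Final answer: -5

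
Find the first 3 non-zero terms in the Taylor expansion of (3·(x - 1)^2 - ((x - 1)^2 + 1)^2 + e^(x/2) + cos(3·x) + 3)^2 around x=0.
-275·x^2/4 + 20·x + 16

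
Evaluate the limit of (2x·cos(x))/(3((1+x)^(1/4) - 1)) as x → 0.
Both numerator and denominator → 0 as x → 0; this is a 0/0 indeterminate form.
Expand each to leading order near x = 0: numerator ~ 2·x, denominator ~ 3·x/4.
The limit of the ratio is 8/3.

Final answer: 8/3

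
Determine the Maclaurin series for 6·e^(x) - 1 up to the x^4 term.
x^4/4 + x^3 + 3·x^2 + 6·x + 5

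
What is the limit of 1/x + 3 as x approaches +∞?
Evaluate the dominant behaviour as x → +∞; each term tends to a finite value or vanishes.
Limit = 3.

Final answer: 3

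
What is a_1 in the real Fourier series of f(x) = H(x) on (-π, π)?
a_1 = (1/π) ∫_{-π}^{π} f(x)·cos(1x) dx.
Evaluate the integral (use parity and integration by parts as needed): a_1 = 0.

Final answer: 0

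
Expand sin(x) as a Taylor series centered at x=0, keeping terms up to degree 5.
x^5/120 - x^3/6 + x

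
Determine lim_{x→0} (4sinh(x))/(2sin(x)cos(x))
Both numerator and denominator → 0 as x → 0; this is a 0/0 indeterminate form.
Expand each to leading order near x = 0: numerator ~ 4·x, denominator ~ 2·x.
The limit of the ratio is 2.

Final answer: 2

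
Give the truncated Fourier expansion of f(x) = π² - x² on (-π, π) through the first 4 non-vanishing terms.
4·cos(x) - cos(2·x) + 4·cos(3·x)/9 + 2·π^2/3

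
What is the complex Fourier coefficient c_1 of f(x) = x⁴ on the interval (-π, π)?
Compute the real Fourier coefficients first: a_1 = 48 - 8·π^2, b_1 = 0.
Then c_1 = (a_1 − i·b_1)/2 = 24 - 4·π^2.

Final answer: 24 - 4·π^2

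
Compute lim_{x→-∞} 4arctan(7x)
Evaluate the dominant behaviour as x → -∞; each term tends to a finite value or vanishes.
Limit = -2·π.

Final answer: -2·π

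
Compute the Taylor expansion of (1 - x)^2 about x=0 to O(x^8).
x^2 - 2·x + 1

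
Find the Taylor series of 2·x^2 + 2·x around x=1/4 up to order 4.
5/8 + 3·(x - 1/4) + 2·(x - 1/4)^2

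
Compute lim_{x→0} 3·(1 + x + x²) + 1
Direct substitution at x = 0 gives 4.

Final answer: 4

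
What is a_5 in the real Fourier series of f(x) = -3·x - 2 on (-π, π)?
a_5 = (1/π) ∫_{-π}^{π} f(x)·cos(5x) dx.
Evaluate the integral (use parity and integration by parts as needed): a_5 = 0.

Final answer: 0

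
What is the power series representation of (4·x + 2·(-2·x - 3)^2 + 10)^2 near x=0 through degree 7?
64·x^4 + 448·x^3 + 1232·x^2 + 1568·x + 784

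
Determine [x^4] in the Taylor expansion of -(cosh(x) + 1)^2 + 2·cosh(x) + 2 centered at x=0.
Expand to order 4: -(cosh(x) + 1)^2 + 2·cosh(x) + 2 = -x^4/3 - x^2 + O(x^5).
The coefficient of x^4 is -1/3.

Final answer: -1/3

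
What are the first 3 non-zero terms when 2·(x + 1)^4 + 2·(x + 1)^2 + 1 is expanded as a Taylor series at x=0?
14·x^2 + 12·x + 5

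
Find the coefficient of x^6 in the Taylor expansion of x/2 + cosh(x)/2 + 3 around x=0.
Expand to order 6: x/2 + cosh(x)/2 + 3 = x^6/1440 + x^4/48 + x^2/4 + x/2 + 7/2 + O(x^7).
The coefficient of x^6 is 1/1440.

Final answer: 1/1440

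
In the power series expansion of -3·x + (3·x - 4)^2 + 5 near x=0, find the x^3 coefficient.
Expand to order 3: -3·x + (3·x - 4)^2 + 5 = 9·x^2 - 27·x + 21 + O(x^4).
The coefficient of x^3 is 0.

Final answer: 0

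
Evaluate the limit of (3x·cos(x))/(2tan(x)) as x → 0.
Both numerator and denominator → 0 as x → 0; this is a 0/0 indeterminate form.
Expand each to leading order near x = 0: numerator ~ 3·x, denominator ~ 2·x.
The limit of the ratio is 3/2.

Final answer: 3/2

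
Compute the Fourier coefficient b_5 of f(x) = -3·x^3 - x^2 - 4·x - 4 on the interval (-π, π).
b_5 = (1/π) ∫_{-π}^{π} f(x)·sin(5x) dx.
Evaluate the integral (use parity and integration by parts as needed): b_5 = -6·π^2/5 - 164/125.

Final answer: -6·π^2/5 - 164/125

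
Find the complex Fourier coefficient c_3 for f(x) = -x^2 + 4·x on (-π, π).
Compute the real Fourier coefficients first: a_3 = 4/9, b_3 = 8/3.
Then c_3 = (a_3 − i·b_3)/2 = 2/9 - 4·i/3.

Final answer: 2/9 - 4·i/3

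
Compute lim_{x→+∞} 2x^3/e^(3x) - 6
The quotient is an ∞/∞ indeterminate form as x → +∞.
The exponential denominator e^(3x) dominates the polynomial numerator (e^x ≫ x^3 as x → ∞), so the quotient → 0.
Adding the constant: 0 - 6 = -6. Limit = -6.

Final answer: -6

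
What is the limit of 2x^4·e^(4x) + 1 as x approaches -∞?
The product is a 0·∞ indeterminate form at x → -∞.
Rewrite the product as 2x^4 / e^(-4x) (an ∞/∞ form) and apply L'Hôpital, or use the standard hierarchy e^(4|x|) ≫ |x^4| as x → -∞.
The indeterminate product → 0, so the limit = 1.

Final answer: 1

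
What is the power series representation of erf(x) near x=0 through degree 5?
x^5/(5·√(π)) - 2·x^3/(3·√(π)) + 2·x/√(π)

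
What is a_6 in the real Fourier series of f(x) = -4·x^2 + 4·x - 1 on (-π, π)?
a_6 = (1/π) ∫_{-π}^{π} f(x)·cos(6x) dx.
Evaluate the integral (use parity and integration by parts as needed): a_6 = -4/9.

Final answer: -4/9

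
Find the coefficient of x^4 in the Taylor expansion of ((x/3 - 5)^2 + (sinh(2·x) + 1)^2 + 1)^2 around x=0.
24985/81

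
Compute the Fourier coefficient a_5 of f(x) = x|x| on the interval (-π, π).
a_5 = (1/π) ∫_{-π}^{π} f(x)·cos(5x) dx.
Evaluate the integral (use parity and integration by parts as needed): a_5 = 0.

Final answer: 0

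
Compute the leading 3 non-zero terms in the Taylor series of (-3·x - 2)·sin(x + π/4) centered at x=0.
-√(2)·x^2 - 5·√(2)·x/2 - √(2)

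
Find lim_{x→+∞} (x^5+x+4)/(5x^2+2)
This is an ∞/∞ indeterminate form as x → +∞.
Divide numerator and denominator by x^5 and let the lower-order terms vanish; the numerator's degree 5 exceeds the denominator's degree 2, so the quotient diverges.
Limit = ∞.

Final answer: ∞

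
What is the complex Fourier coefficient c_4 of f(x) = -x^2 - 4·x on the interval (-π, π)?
Compute the real Fourier coefficients first: a_4 = -1/4, b_4 = 2.
Then c_4 = (a_4 − i·b_4)/2 = -1/8 - i.

Final answer: -1/8 - i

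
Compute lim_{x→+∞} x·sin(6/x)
As x → +∞: let u = 6/x → 0⁺; then x·sin(6/x) = 6·sin(u)/u → 6·1 = 6.
Limit = 6.

Final answer: 6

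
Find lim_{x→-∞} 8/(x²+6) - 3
Evaluate the dominant behaviour as x → -∞; each term tends to a finite value or vanishes.
Limit = -3.

Final answer: -3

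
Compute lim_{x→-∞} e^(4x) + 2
Evaluate the dominant behaviour as x → -∞; each term tends to a finite value or vanishes.
Limit = 2.

Final answer: 2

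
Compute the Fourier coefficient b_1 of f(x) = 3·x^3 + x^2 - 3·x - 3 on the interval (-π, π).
b_1 = (1/π) ∫_{-π}^{π} f(x)·sin(1x) dx.
Evaluate the integral (use parity and integration by parts as needed): b_1 = -42 + 6·π^2.

Final answer: -42 + 6·π^2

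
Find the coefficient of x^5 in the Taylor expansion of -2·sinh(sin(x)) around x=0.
Expand to order 5: -2·sinh(sin(x)) = 2·x^5/15 - 2·x + O(x^6).
The coefficient of x^5 is 2/15.

Final answer: 2/15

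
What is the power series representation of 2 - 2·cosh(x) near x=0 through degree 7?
-x^6/360 - x^4/12 - x^2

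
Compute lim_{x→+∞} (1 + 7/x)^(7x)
As x → +∞: write (1 + 7/x)^(7x) = ((1 + 7/x)^x)^7 → (e^7)^7 = e^49.
Limit = e^(49).

Final answer: e^(49)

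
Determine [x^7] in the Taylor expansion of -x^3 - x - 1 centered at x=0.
Expand to order 7: -x^3 - x - 1 = -x^3 - x - 1 + O(x^8).
The coefficient of x^7 is 0.

Final answer: 0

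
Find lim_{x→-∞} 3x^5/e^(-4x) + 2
The quotient is an ∞/∞ indeterminate form as x → -∞.
Compare growth rates of the dominant terms (exponentials ≫ polynomials ≫ logarithms), or apply L'Hôpital's rule; the quotient → 0.
Adding the constant: 0 + 2 = 2. Limit = 2.

Final answer: 2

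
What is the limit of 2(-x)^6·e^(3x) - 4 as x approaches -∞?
The product is a 0·∞ indeterminate form at x → -∞.
Rewrite the product as 2(-x)^6 / e^(-3x) (an ∞/∞ form) and apply L'Hôpital, or use the standard hierarchy e^(3|x|) ≫ |(-x)^6| as x → -∞.
The indeterminate product → 0, so the limit = -4.

Final answer: -4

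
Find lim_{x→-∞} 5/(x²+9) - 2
Evaluate the dominant behaviour as x → -∞; each term tends to a finite value or vanishes.
Limit = -2.

Final answer: -2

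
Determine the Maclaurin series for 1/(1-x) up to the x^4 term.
x^4 + x^3 + x^2 + x + 1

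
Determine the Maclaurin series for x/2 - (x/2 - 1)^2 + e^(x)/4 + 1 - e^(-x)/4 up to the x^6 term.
x^5/240 + x^3/12 - x^2/4 + 2·x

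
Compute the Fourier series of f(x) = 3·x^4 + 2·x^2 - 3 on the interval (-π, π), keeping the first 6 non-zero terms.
(136 - 24·π^2)·cos(x) + (-7 + 6·π^2)·cos(2·x) + (8/9 - 8·π^2/3)·cos(3·x) + (-1/16 + 3·π^2/2)·cos(4·x) + (-24·π^2/25 - 56/625)·cos(5·x) - 3 + 2·π^2/3 + 3·π^4/5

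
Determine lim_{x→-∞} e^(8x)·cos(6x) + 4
Evaluate the dominant behaviour as x → -∞; each term tends to a finite value or vanishes.
Limit = 4.

Final answer: 4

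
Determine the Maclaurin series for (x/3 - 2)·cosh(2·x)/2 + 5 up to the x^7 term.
2·x^7/135 - 4·x^6/45 + x^5/9 - 2·x^4/3 + x^3/3 - 2·x^2 + x/6 + 4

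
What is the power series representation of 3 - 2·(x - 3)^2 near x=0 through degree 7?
-2·x^2 + 12·x - 15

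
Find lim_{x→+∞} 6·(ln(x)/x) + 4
Evaluate the dominant behaviour as x → +∞; each term tends to a finite value or vanishes.
Limit = 4.

Final answer: 4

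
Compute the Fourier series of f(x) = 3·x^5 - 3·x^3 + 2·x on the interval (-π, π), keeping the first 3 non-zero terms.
(-126·π^2 + 6·π^4 + 760)·sin(x) + (-3·π^4 - 29 + 18·π^2)·sin(2·x) + (-58·π^2/9 + 152/27 + 2·π^4)·sin(3·x)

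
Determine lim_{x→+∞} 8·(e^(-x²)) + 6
Evaluate the dominant behaviour as x → +∞; each term tends to a finite value or vanishes.
Limit = 6.

Final answer: 6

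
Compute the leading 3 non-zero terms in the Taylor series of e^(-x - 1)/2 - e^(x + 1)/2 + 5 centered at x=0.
x^2·(-e/4 + e^(-1)/4) + x·(-e/2 - e^(-1)/2) - e/2 + e^(-1)/2 + 5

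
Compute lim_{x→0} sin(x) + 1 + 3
Direct substitution at x = 0 gives 4.

Final answer: 4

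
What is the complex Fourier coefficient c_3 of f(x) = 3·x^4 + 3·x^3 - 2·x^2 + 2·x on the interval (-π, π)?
Compute the real Fourier coefficients first: a_3 = 8/3 - 8·π^2/3, b_3 = 2·π^2.
Then c_3 = (a_3 − i·b_3)/2 = -4·π^2/3 + 4/3 - i·π^2.

Final answer: -4·π^2/3 + 4/3 - i·π^2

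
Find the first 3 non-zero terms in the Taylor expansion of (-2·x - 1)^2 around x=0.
4·x^2 + 4·x + 1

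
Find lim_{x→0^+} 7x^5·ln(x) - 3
The product is a 0·∞ indeterminate form at x → 0⁺.
Rewrite the product as 7·ln(x) / x^(-5) and apply L'Hôpital, or use the standard hierarchy x^(-5) ≫ |ln x| as x → 0⁺.
The indeterminate product → 0, so the limit = -3.

Final answer: -3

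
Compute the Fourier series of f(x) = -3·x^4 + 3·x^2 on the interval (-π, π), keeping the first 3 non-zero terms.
(-156 + 24·π^2)·cos(x) + (12 - 6·π^2)·cos(2·x) - 3·π^4/5 + π^2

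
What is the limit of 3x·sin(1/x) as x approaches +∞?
As x → +∞: let u = 1/x → 0⁺; then 3·x·sin(1/x) = 3·1·sin(u)/u → 3·1·1 = 3.
Limit = 3.

Final answer: 3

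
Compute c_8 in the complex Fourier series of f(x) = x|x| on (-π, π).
Compute the real Fourier coefficients first: a_8 = 0, b_8 = -π/4.
Then c_8 = (a_8 − i·b_8)/2 = i·π/8.

Final answer: i·π/8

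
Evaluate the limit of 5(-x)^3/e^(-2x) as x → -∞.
This is an ∞/∞ indeterminate form as x → -∞.
Compare growth rates of the dominant terms (exponentials ≫ polynomials ≫ logarithms), or apply L'Hôpital's rule; the quotient → 0.
Limit = 0.

Final answer: 0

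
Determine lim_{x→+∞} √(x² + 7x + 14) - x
This is an ∞ − ∞ indeterminate form.
Multiply and divide by the conjugate √(x²+7x + 14) + x; the x² terms cancel, leaving (7x + 14)/(√(x²+7x + 14)+x) → 7/2.
Limit = 7/2.

Final answer: 7/2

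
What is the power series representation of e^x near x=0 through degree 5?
x^5/120 + x^4/24 + x^3/6 + x^2/2 + x + 1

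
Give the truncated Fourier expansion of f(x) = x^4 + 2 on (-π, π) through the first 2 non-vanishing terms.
(48 - 8·π^2)·cos(x) + 2 + π^4/5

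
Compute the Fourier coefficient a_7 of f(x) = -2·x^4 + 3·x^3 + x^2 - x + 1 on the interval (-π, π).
a_7 = (1/π) ∫_{-π}^{π} f(x)·cos(7x) dx.
Evaluate the integral (use parity and integration by parts as needed): a_7 = -292/2401 + 16·π^2/49.

Final answer: -292/2401 + 16·π^2/49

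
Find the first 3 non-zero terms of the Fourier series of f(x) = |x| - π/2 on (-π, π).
-4·cos(x)/π - 4·cos(3·x)/(9·π) - 4·cos(5·x)/(25·π)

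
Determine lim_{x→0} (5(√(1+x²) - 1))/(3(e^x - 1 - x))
Both numerator and denominator → 0 as x → 0; this is a 0/0 indeterminate form.
Expand each to leading order near x = 0: numerator ~ 5·x^2/2, denominator ~ 3·x^2/2.
The limit of the ratio is 5/3.

Final answer: 5/3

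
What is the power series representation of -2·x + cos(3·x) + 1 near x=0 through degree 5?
27·x^4/8 - 9·x^2/2 - 2·x + 2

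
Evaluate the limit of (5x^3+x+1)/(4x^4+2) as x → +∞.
This is an ∞/∞ indeterminate form as x → +∞.
Divide numerator and denominator by x^4 and let the lower-order terms vanish; the numerator's degree 3 is below the denominator's degree 4, so the quotient → 0.
Limit = 0.

Final answer: 0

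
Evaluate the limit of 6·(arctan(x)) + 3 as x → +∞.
Evaluate the dominant behaviour as x → +∞; each term tends to a finite value or vanishes.
Limit = 3 + 3·π.

Final answer: 3 + 3·π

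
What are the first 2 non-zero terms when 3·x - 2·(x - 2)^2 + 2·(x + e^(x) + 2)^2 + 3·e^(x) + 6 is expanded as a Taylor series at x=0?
38·x + 19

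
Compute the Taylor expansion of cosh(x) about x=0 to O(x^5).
x^4/24 + x^2/2 + 1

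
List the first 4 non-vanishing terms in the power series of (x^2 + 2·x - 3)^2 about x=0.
4·x^3 - 2·x^2 - 12·x + 9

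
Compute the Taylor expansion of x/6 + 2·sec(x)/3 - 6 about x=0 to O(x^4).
x^2/3 + x/6 - 16/3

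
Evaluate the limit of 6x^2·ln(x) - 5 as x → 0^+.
The product is a 0·∞ indeterminate form at x → 0⁺.
Rewrite the product as 6·ln(x) / x^(-2) and apply L'Hôpital, or use the standard hierarchy x^(-2) ≫ |ln x| as x → 0⁺.
The indeterminate product → 0, so the limit = -5.

Final answer: -5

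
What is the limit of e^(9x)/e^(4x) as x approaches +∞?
This is an ∞/∞ indeterminate form as x → +∞.
Rewrite e^(9x)/e^(4x) = e^((9−4)x) = e^(5x); the exponent coefficient is 5 > 0 so e^(5x) → ∞.
Limit = ∞.

Final answer: ∞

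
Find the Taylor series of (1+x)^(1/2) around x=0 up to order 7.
33·x^7/2048 - 21·x^6/1024 + 7·x^5/256 - 5·x^4/128 + x^3/16 - x^2/8 + x/2 + 1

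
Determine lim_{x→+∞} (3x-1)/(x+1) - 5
Evaluate the dominant behaviour as x → +∞; each term tends to a finite value or vanishes.
Limit = -2.

Final answer: -2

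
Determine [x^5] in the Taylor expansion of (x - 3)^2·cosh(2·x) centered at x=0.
Expand to order 5: (x - 3)^2·cosh(2·x) = -4·x^5 + 8·x^4 - 12·x^3 + 19·x^2 - 6·x + 9 + O(x^6).
The coefficient of x^5 is -4.

Final answer: -4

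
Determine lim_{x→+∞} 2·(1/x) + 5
Evaluate the dominant behaviour as x → +∞; each term tends to a finite value or vanishes.
Limit = 5.

Final answer: 5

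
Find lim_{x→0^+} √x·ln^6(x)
This is a 0·∞ indeterminate form at x → 0⁺.
Rewrite the product as ln^6(x) / x^(-1/2) and apply L'Hôpital, or use the standard hierarchy x^(-1/2) ≫ |ln x|^6 as x → 0⁺.
The indeterminate product → 0, so the limit = 0.

Final answer: 0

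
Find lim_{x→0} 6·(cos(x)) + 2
Direct substitution at x = 0 gives 8.

Final answer: 8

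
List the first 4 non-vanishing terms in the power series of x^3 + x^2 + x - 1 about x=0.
x^3 + x^2 + x - 1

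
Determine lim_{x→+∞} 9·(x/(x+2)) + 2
Evaluate the dominant behaviour as x → +∞; each term tends to a finite value or vanishes.
Limit = 11.

Final answer: 11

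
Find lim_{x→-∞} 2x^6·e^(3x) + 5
The product is a 0·∞ indeterminate form at x → -∞.
Rewrite the product as 2x^6 / e^(-3x) (an ∞/∞ form) and apply L'Hôpital, or use the standard hierarchy e^(3|x|) ≫ |x^6| as x → -∞.
The indeterminate product → 0, so the limit = 5.

Final answer: 5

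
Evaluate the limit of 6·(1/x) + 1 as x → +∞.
Evaluate the dominant behaviour as x → +∞; each term tends to a finite value or vanishes.
Limit = 1.

Final answer: 1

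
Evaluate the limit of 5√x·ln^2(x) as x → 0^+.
This is a 0·∞ indeterminate form at x → 0⁺.
Rewrite the product as 5·ln^2(x) / x^(-1/2) and apply L'Hôpital, or use the standard hierarchy x^(-1/2) ≫ |ln x|^2 as x → 0⁺.
The indeterminate product → 0, so the limit = 0.

Final answer: 0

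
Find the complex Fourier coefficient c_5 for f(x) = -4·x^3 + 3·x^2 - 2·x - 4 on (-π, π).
Compute the real Fourier coefficients first: a_5 = -12/25, b_5 = -8·π^2/5 - 52/125.
Then c_5 = (a_5 − i·b_5)/2 = -6/25 + 26·i/125 + 4·i·π^2/5.

Final answer: -6/25 + 26·i/125 + 4·i·π^2/5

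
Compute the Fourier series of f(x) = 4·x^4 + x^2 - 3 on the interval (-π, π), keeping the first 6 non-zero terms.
(188 - 32·π^2)·cos(x) + (-11 + 8·π^2)·cos(2·x) + (52/27 - 32·π^2/9)·cos(3·x) + (-1/2 + 2·π^2)·cos(4·x) + (92/625 - 32·π^2/25)·cos(5·x) - 3 + π^2/3 + 4·π^4/5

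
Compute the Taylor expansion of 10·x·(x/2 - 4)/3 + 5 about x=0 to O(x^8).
5·x^2/3 - 40·x/3 + 5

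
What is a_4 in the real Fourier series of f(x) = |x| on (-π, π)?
a_4 = (1/π) ∫_{-π}^{π} f(x)·cos(4x) dx.
Evaluate the integral (use parity and integration by parts as needed): a_4 = 0.

Final answer: 0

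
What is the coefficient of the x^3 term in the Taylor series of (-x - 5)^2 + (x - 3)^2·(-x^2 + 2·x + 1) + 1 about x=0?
Expand to order 3: (-x - 5)^2 + (x - 3)^2·(-x^2 + 2·x + 1) + 1 = 8·x^3 - 19·x^2 + 22·x + 35 + O(x^4).
The coefficient of x^3 is 8.

Final answer: 8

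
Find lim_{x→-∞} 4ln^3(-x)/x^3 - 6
The quotient is an ∞/∞ indeterminate form as x → -∞.
Compare growth rates of the dominant terms (exponentials ≫ polynomials ≫ logarithms), or apply L'Hôpital's rule; the quotient → 0.
Adding the constant: 0 - 6 = -6. Limit = -6.

Final answer: -6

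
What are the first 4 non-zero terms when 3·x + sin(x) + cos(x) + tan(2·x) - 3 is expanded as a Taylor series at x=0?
5·x^3/2 - x^2/2 + 6·x - 2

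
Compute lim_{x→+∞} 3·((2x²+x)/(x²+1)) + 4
Evaluate the dominant behaviour as x → +∞; each term tends to a finite value or vanishes.
Limit = 10.

Final answer: 10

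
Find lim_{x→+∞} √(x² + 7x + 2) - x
This is an ∞ − ∞ indeterminate form.
Multiply and divide by the conjugate √(x²+7x + 2) + x; the x² terms cancel, leaving (7x + 2)/(√(x²+7x + 2)+x) → 7/2.
Limit = 7/2.

Final answer: 7/2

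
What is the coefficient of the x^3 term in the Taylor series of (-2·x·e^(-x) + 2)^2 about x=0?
Expand to order 3: (-2·x·e^(-x) + 2)^2 = -12·x^3 + 12·x^2 - 8·x + 4 + O(x^4).
The coefficient of x^3 is -12.

Final answer: -12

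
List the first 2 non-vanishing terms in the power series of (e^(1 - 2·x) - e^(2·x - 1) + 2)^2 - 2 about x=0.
x·(-4·e/(-e^(-1) + 2 + e) - 4·e^(-1)/(-e^(-1) + 2 + e))·(-e^(-1) + 2 + e)^2 - 2 + (-e^(-1) + 2 + e)^2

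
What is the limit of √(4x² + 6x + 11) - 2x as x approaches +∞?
As x → +∞: multiply by the conjugate to get (6x+11)/(√(4x²+6x+11)+2x); the denominator ~ 4x, so the limit is 6/4 = 3/2.
Limit = 3/2.

Final answer: 3/2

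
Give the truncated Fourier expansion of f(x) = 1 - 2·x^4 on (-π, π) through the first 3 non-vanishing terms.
(-96 + 16·π^2)·cos(x) + (6 - 4·π^2)·cos(2·x) - 2·π^4/5 + 1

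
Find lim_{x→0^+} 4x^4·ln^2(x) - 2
The product is a 0·∞ indeterminate form at x → 0⁺.
Rewrite the product as 4·ln^2(x) / x^(-4) and apply L'Hôpital, or use the standard hierarchy x^(-4) ≫ |ln x|^2 as x → 0⁺.
The indeterminate product → 0, so the limit = -2.

Final answer: -2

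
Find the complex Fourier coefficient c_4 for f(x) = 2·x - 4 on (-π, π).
Compute the real Fourier coefficients first: a_4 = 0, b_4 = -1.
Then c_4 = (a_4 − i·b_4)/2 = i/2.

Final answer: i/2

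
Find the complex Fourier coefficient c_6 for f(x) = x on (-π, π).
Compute the real Fourier coefficients first: a_6 = 0, b_6 = -1/3.
Then c_6 = (a_6 − i·b_6)/2 = i/6.

Final answer: i/6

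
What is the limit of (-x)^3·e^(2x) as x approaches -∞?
This is a 0·∞ indeterminate form at x → -∞.
Rewrite the product as (-x)^3 / e^(-2x) (an ∞/∞ form) and apply L'Hôpital, or use the standard hierarchy e^(2|x|) ≫ |(-x)^3| as x → -∞.
The indeterminate product → 0, so the limit = 0.

Final answer: 0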